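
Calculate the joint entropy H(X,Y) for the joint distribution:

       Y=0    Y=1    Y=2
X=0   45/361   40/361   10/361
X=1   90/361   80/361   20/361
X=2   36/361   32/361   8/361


H(X,Y) = -Σ p(x,y) log₂ p(x,y)
  p(0,0)=45/361: -0.1247 × log₂(0.1247) = 0.3745
  p(0,1)=40/361: -0.1108 × log₂(0.1108) = 0.3517
  p(0,2)=10/361: -0.0277 × log₂(0.0277) = 0.1433
  p(1,0)=90/361: -0.2493 × log₂(0.2493) = 0.4996
  p(1,1)=80/361: -0.2216 × log₂(0.2216) = 0.4818
  p(1,2)=20/361: -0.0554 × log₂(0.0554) = 0.2312
  p(2,0)=36/361: -0.0997 × log₂(0.0997) = 0.3317
  p(2,1)=32/361: -0.0886 × log₂(0.0886) = 0.3099
  p(2,2)=8/361: -0.0222 × log₂(0.0222) = 0.1218
H(X,Y) = 2.8454 bits


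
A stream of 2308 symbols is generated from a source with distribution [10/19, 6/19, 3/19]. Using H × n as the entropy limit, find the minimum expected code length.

Entropy H = 1.4330 bits/symbol
Minimum bits = H × n = 1.4330 × 2308
= 3307.33 bits


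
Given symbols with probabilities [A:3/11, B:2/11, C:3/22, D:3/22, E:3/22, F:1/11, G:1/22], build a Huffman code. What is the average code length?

Huffman tree construction:
Combine smallest probabilities repeatedly
Resulting codes:
  A: 01 (length 2)
  B: 00 (length 2)
  C: 100 (length 3)
  D: 101 (length 3)
  E: 110 (length 3)
  F: 1111 (length 4)
  G: 1110 (length 4)
Average length = Σ p(s) × length(s) = 2.6818 bits


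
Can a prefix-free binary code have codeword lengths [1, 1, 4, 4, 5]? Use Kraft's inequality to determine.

Kraft inequality: Σ 2^(-l_i) ≤ 1 for prefix-free code
Calculating: 2^(-1) + 2^(-1) + 2^(-4) + 2^(-4) + 2^(-5)
= 0.5 + 0.5 + 0.0625 + 0.0625 + 0.03125
= 1.1562
Since 1.1562 > 1, prefix-free code does not exist


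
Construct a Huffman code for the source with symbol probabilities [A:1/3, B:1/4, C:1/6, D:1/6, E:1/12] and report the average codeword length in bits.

Huffman tree construction:
Combine smallest probabilities repeatedly
Resulting codes:
  A: 11 (length 2)
  B: 01 (length 2)
  C: 101 (length 3)
  D: 00 (length 2)
  E: 100 (length 3)
Average length = Σ p(s) × length(s) = 2.2500 bits


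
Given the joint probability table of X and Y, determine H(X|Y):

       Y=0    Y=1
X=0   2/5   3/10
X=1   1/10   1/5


H(X|Y) = Σ_y p(y) H(X|Y=y)
  p(Y=0) = 1/2, H(X|Y=0) = 0.7219
  p(Y=1) = 1/2, H(X|Y=1) = 0.9710
H(X|Y) = 0.5000×0.7219 + 0.5000×0.9710 = 0.8464 bits


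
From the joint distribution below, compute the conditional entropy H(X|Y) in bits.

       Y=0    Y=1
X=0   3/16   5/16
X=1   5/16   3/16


H(X|Y) = Σ_y p(y) H(X|Y=y)
  p(Y=0) = 1/2, H(X|Y=0) = 0.9544
  p(Y=1) = 1/2, H(X|Y=1) = 0.9544
H(X|Y) = 0.5000×0.9544 + 0.5000×0.9544 = 0.9544 bits


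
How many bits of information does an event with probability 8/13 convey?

Information content I(x) = -log₂(p(x))
I = -log₂(8/13) = -log₂(0.6154)
I = 0.7004 bits


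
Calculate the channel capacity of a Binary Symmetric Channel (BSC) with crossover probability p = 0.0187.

For BSC with error probability p:
C = 1 - H(p) where H(p) is binary entropy
H(0.0187) = -0.0187 × log₂(0.0187) - 0.9813 × log₂(0.9813)
H(p) = 0.1341
C = 1 - 0.1341 = 0.8659 bits/use


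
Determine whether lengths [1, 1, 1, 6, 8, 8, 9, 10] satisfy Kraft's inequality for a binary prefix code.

Kraft inequality: Σ 2^(-l_i) ≤ 1 for prefix-free code
Calculating: 2^(-1) + 2^(-1) + 2^(-1) + 2^(-6) + 2^(-8) + 2^(-8) + 2^(-9) + 2^(-10)
= 0.5 + 0.5 + 0.5 + 0.015625 + 0.00390625 + 0.00390625 + 0.001953125 + 0.0009765625
= 1.5264
Since 1.5264 > 1, prefix-free code does not exist


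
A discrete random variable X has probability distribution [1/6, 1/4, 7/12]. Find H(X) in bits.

H(X) = -Σ p(x) log₂ p(x)
  -1/6 × log₂(1/6) = 0.4308
  -1/4 × log₂(1/4) = 0.5000
  -7/12 × log₂(7/12) = 0.4536
H(X) = 1.3844 bits


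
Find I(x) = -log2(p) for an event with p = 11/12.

Information content I(x) = -log₂(p(x))
I = -log₂(11/12) = -log₂(0.9167)
I = 0.1255 bits


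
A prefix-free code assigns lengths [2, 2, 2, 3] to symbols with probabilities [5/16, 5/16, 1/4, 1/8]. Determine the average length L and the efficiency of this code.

Average length L = Σ p_i × l_i = 2.1250 bits
Entropy H = 1.9238 bits
Efficiency η = H/L × 100% = 90.53%


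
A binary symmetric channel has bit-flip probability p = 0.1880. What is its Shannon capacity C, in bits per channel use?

For BSC with error probability p:
C = 1 - H(p) where H(p) is binary entropy
H(0.1880) = -0.1880 × log₂(0.1880) - 0.8120 × log₂(0.8120)
H(p) = 0.6973
C = 1 - 0.6973 = 0.3027 bits/use


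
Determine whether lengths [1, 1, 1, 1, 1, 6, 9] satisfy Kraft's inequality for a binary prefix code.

Kraft inequality: Σ 2^(-l_i) ≤ 1 for prefix-free code
Calculating: 2^(-1) + 2^(-1) + 2^(-1) + 2^(-1) + 2^(-1) + 2^(-6) + 2^(-9)
= 0.5 + 0.5 + 0.5 + 0.5 + 0.5 + 0.015625 + 0.001953125
= 2.5176
Since 2.5176 > 1, prefix-free code does not exist


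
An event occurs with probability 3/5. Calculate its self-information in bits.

Information content I(x) = -log₂(p(x))
I = -log₂(3/5) = -log₂(0.6000)
I = 0.7370 bits


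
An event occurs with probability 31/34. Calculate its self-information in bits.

Information content I(x) = -log₂(p(x))
I = -log₂(31/34) = -log₂(0.9118)
I = 0.1333 bits


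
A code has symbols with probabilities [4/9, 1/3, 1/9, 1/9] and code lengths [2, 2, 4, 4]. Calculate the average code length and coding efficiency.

Average length L = Σ p_i × l_i = 2.4444 bits
Entropy H = 1.7527 bits
Efficiency η = H/L × 100% = 71.70%


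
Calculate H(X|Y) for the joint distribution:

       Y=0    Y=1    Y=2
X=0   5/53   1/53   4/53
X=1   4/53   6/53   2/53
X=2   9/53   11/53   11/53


H(X|Y) = Σ_y p(y) H(X|Y=y)
  p(Y=0) = 18/53, H(X|Y=0) = 1.4955
  p(Y=1) = 18/53, H(X|Y=1) = 1.1942
  p(Y=2) = 17/53, H(X|Y=2) = 1.2608
H(X|Y) = 0.3396×1.4955 + 0.3396×1.1942 + 0.3208×1.2608 = 1.3179 bits


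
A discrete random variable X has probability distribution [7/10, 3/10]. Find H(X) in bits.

H(X) = -Σ p(x) log₂ p(x)
  -7/10 × log₂(7/10) = 0.3602
  -3/10 × log₂(3/10) = 0.5211
H(X) = 0.8813 bits


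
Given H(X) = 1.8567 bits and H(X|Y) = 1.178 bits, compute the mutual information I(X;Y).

I(X;Y) = H(X) - H(X|Y)
I(X;Y) = 1.8567 - 1.178 = 0.6787 bits


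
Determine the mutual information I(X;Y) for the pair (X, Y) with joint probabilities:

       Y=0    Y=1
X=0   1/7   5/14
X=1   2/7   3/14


H(X) = 1.0000, H(Y) = 0.9852, H(X,Y) = 1.9242
I(X;Y) = H(X) + H(Y) - H(X,Y) = 0.0611 bits


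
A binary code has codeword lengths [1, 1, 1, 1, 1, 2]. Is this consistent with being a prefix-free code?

Kraft inequality: Σ 2^(-l_i) ≤ 1 for prefix-free code
Calculating: 2^(-1) + 2^(-1) + 2^(-1) + 2^(-1) + 2^(-1) + 2^(-2)
= 0.5 + 0.5 + 0.5 + 0.5 + 0.5 + 0.25
= 2.7500
Since 2.7500 > 1, prefix-free code does not exist


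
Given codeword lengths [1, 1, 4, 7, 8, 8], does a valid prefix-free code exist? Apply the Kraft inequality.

Kraft inequality: Σ 2^(-l_i) ≤ 1 for prefix-free code
Calculating: 2^(-1) + 2^(-1) + 2^(-4) + 2^(-7) + 2^(-8) + 2^(-8)
= 0.5 + 0.5 + 0.0625 + 0.0078125 + 0.00390625 + 0.00390625
= 1.0781
Since 1.0781 > 1, prefix-free code does not exist


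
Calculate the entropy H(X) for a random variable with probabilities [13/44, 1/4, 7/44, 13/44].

H(X) = -Σ p(x) log₂ p(x)
  -13/44 × log₂(13/44) = 0.5197
  -1/4 × log₂(1/4) = 0.5000
  -7/44 × log₂(7/44) = 0.4219
  -13/44 × log₂(13/44) = 0.5197
H(X) = 1.9613 bits


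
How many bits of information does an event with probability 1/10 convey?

Information content I(x) = -log₂(p(x))
I = -log₂(1/10) = -log₂(0.1000)
I = 3.3219 bits


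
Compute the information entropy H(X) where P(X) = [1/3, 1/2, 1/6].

H(X) = -Σ p(x) log₂ p(x)
  -1/3 × log₂(1/3) = 0.5283
  -1/2 × log₂(1/2) = 0.5000
  -1/6 × log₂(1/6) = 0.4308
H(X) = 1.4591 bits


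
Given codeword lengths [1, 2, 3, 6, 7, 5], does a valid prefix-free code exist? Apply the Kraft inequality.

Kraft inequality: Σ 2^(-l_i) ≤ 1 for prefix-free code
Calculating: 2^(-1) + 2^(-2) + 2^(-3) + 2^(-6) + 2^(-7) + 2^(-5)
= 0.5 + 0.25 + 0.125 + 0.015625 + 0.0078125 + 0.03125
= 0.9297
Since 0.9297 ≤ 1, prefix-free code exists


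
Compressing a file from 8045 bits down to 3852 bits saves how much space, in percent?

Space savings = (1 - Compressed/Original) × 100%
= (1 - 3852/8045) × 100%
= 52.12%


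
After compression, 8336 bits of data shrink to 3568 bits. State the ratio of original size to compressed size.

Compression ratio = Original / Compressed
= 8336 / 3568 = 2.34:1


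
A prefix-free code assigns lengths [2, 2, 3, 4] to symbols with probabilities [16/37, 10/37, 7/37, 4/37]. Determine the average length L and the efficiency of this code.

Average length L = Σ p_i × l_i = 2.4054 bits
Entropy H = 1.8346 bits
Efficiency η = H/L × 100% = 76.27%


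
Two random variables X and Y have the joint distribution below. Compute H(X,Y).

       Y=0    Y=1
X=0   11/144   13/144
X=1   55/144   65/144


H(X,Y) = -Σ p(x,y) log₂ p(x,y)
  p(0,0)=11/144: -0.0764 × log₂(0.0764) = 0.2834
  p(0,1)=13/144: -0.0903 × log₂(0.0903) = 0.3132
  p(1,0)=55/144: -0.3819 × log₂(0.3819) = 0.5304
  p(1,1)=65/144: -0.4514 × log₂(0.4514) = 0.5180
H(X,Y) = 1.6450 bits


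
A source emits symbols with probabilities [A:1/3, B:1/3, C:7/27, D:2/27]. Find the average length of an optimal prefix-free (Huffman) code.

Huffman tree construction:
Combine smallest probabilities repeatedly
Resulting codes:
  A: 10 (length 2)
  B: 11 (length 2)
  C: 01 (length 2)
  D: 00 (length 2)
Average length = Σ p(s) × length(s) = 2.0000 bits


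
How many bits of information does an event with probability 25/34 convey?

Information content I(x) = -log₂(p(x))
I = -log₂(25/34) = -log₂(0.7353)
I = 0.4436 bits


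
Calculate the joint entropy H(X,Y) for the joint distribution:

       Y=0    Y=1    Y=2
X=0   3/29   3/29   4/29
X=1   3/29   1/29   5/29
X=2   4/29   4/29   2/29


H(X,Y) = -Σ p(x,y) log₂ p(x,y)
  p(0,0)=3/29: -0.1034 × log₂(0.1034) = 0.3386
  p(0,1)=3/29: -0.1034 × log₂(0.1034) = 0.3386
  p(0,2)=4/29: -0.1379 × log₂(0.1379) = 0.3942
  p(1,0)=3/29: -0.1034 × log₂(0.1034) = 0.3386
  p(1,1)=1/29: -0.0345 × log₂(0.0345) = 0.1675
  p(1,2)=5/29: -0.1724 × log₂(0.1724) = 0.4373
  p(2,0)=4/29: -0.1379 × log₂(0.1379) = 0.3942
  p(2,1)=4/29: -0.1379 × log₂(0.1379) = 0.3942
  p(2,2)=2/29: -0.0690 × log₂(0.0690) = 0.2661
H(X,Y) = 3.0692 bits


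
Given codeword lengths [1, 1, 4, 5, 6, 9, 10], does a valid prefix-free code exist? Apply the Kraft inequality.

Kraft inequality: Σ 2^(-l_i) ≤ 1 for prefix-free code
Calculating: 2^(-1) + 2^(-1) + 2^(-4) + 2^(-5) + 2^(-6) + 2^(-9) + 2^(-10)
= 0.5 + 0.5 + 0.0625 + 0.03125 + 0.015625 + 0.001953125 + 0.0009765625
= 1.1123
Since 1.1123 > 1, prefix-free code does not exist


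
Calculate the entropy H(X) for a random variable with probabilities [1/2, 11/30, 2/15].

H(X) = -Σ p(x) log₂ p(x)
  -1/2 × log₂(1/2) = 0.5000
  -11/30 × log₂(11/30) = 0.5307
  -2/15 × log₂(2/15) = 0.3876
H(X) = 1.4183 bits


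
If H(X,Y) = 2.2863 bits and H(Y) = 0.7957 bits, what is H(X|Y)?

Chain rule: H(X,Y) = H(X|Y) + H(Y)
H(X|Y) = H(X,Y) - H(Y) = 2.2863 - 0.7957 = 1.4906 bits


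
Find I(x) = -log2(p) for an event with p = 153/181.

Information content I(x) = -log₂(p(x))
I = -log₂(153/181) = -log₂(0.8453)
I = 0.2425 bits


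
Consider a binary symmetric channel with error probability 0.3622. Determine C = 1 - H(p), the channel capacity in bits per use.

For BSC with error probability p:
C = 1 - H(p) where H(p) is binary entropy
H(0.3622) = -0.3622 × log₂(0.3622) - 0.6378 × log₂(0.6378)
H(p) = 0.9445
C = 1 - 0.9445 = 0.0555 bits/use


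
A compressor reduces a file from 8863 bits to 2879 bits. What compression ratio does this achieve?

Compression ratio = Original / Compressed
= 8863 / 2879 = 3.08:1


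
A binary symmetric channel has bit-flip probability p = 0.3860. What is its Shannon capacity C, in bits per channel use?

For BSC with error probability p:
C = 1 - H(p) where H(p) is binary entropy
H(0.3860) = -0.3860 × log₂(0.3860) - 0.6140 × log₂(0.6140)
H(p) = 0.9622
C = 1 - 0.9622 = 0.0378 bits/use


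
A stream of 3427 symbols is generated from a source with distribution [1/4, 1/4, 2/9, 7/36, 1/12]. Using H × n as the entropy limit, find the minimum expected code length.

Entropy H = 2.2403 bits/symbol
Minimum bits = H × n = 2.2403 × 3427
= 7677.65 bits


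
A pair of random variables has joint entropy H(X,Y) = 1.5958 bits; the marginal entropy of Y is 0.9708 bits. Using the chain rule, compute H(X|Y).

Chain rule: H(X,Y) = H(X|Y) + H(Y)
H(X|Y) = H(X,Y) - H(Y) = 1.5958 - 0.9708 = 0.625 bits


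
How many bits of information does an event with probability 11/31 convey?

Information content I(x) = -log₂(p(x))
I = -log₂(11/31) = -log₂(0.3548)
I = 1.4948 bits


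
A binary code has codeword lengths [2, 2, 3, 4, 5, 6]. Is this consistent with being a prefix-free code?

Kraft inequality: Σ 2^(-l_i) ≤ 1 for prefix-free code
Calculating: 2^(-2) + 2^(-2) + 2^(-3) + 2^(-4) + 2^(-5) + 2^(-6)
= 0.25 + 0.25 + 0.125 + 0.0625 + 0.03125 + 0.015625
= 0.7344
Since 0.7344 ≤ 1, prefix-free code exists


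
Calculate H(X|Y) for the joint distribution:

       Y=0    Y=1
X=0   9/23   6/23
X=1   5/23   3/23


H(X|Y) = Σ_y p(y) H(X|Y=y)
  p(Y=0) = 14/23, H(X|Y=0) = 0.9403
  p(Y=1) = 9/23, H(X|Y=1) = 0.9183
H(X|Y) = 0.6087×0.9403 + 0.3913×0.9183 = 0.9317 bits


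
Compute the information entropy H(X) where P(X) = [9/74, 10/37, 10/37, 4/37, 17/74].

H(X) = -Σ p(x) log₂ p(x)
  -9/74 × log₂(9/74) = 0.3697
  -10/37 × log₂(10/37) = 0.5101
  -10/37 × log₂(10/37) = 0.5101
  -4/37 × log₂(4/37) = 0.3470
  -17/74 × log₂(17/74) = 0.4875
H(X) = 2.2244 bits


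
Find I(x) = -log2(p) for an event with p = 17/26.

Information content I(x) = -log₂(p(x))
I = -log₂(17/26) = -log₂(0.6538)
I = 0.6130 bits


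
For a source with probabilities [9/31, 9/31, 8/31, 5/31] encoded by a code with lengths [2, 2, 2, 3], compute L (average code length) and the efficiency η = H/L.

Average length L = Σ p_i × l_i = 2.1613 bits
Entropy H = 1.9649 bits
Efficiency η = H/L × 100% = 90.91%


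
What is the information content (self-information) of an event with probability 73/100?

Information content I(x) = -log₂(p(x))
I = -log₂(73/100) = -log₂(0.7300)
I = 0.4540 bits


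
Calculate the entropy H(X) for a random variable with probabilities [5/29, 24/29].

H(X) = -Σ p(x) log₂ p(x)
  -5/29 × log₂(5/29) = 0.4373
  -24/29 × log₂(24/29) = 0.2259
H(X) = 0.6632 bits


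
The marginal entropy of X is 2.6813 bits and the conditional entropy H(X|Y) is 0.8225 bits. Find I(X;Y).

I(X;Y) = H(X) - H(X|Y)
I(X;Y) = 2.6813 - 0.8225 = 1.8588 bits


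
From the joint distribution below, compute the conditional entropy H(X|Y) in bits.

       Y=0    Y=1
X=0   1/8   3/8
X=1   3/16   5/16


H(X|Y) = Σ_y p(y) H(X|Y=y)
  p(Y=0) = 5/16, H(X|Y=0) = 0.9710
  p(Y=1) = 11/16, H(X|Y=1) = 0.9940
H(X|Y) = 0.3125×0.9710 + 0.6875×0.9940 = 0.9868 bits


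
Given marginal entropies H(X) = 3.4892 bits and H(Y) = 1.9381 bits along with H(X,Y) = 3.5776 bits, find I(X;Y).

I(X;Y) = H(X) + H(Y) - H(X,Y)
I(X;Y) = 3.4892 + 1.9381 - 3.5776 = 1.8497 bits


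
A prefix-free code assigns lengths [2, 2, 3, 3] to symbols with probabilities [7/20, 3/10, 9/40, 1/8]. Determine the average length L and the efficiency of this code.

Average length L = Σ p_i × l_i = 2.3500 bits
Entropy H = 1.9104 bits
Efficiency η = H/L × 100% = 81.29%


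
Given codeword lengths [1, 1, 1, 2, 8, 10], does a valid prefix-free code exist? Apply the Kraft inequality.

Kraft inequality: Σ 2^(-l_i) ≤ 1 for prefix-free code
Calculating: 2^(-1) + 2^(-1) + 2^(-1) + 2^(-2) + 2^(-8) + 2^(-10)
= 0.5 + 0.5 + 0.5 + 0.25 + 0.00390625 + 0.0009765625
= 1.7549
Since 1.7549 > 1, prefix-free code does not exist


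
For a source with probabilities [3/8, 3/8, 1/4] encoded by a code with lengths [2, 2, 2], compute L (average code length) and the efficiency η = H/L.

Average length L = Σ p_i × l_i = 2.0000 bits
Entropy H = 1.5613 bits
Efficiency η = H/L × 100% = 78.06%


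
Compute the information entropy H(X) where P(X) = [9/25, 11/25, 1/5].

H(X) = -Σ p(x) log₂ p(x)
  -9/25 × log₂(9/25) = 0.5306
  -11/25 × log₂(11/25) = 0.5211
  -1/5 × log₂(1/5) = 0.4644
H(X) = 1.5161 bits


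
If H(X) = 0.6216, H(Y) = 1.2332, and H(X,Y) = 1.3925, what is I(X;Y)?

I(X;Y) = H(X) + H(Y) - H(X,Y)
I(X;Y) = 0.6216 + 1.2332 - 1.3925 = 0.4623 bits


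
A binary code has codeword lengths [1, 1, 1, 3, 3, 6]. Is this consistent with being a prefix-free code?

Kraft inequality: Σ 2^(-l_i) ≤ 1 for prefix-free code
Calculating: 2^(-1) + 2^(-1) + 2^(-1) + 2^(-3) + 2^(-3) + 2^(-6)
= 0.5 + 0.5 + 0.5 + 0.125 + 0.125 + 0.015625
= 1.7656
Since 1.7656 > 1, prefix-free code does not exist


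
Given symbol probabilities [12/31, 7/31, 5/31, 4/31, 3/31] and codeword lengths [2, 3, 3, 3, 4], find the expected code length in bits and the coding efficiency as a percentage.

Average length L = Σ p_i × l_i = 2.7097 bits
Entropy H = 2.1466 bits
Efficiency η = H/L × 100% = 79.22%


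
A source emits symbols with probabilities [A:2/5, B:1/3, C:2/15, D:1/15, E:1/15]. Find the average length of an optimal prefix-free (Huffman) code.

Huffman tree construction:
Combine smallest probabilities repeatedly
Resulting codes:
  A: 0 (length 1)
  B: 11 (length 2)
  C: 100 (length 3)
  D: 1010 (length 4)
  E: 1011 (length 4)
Average length = Σ p(s) × length(s) = 2.0000 bits


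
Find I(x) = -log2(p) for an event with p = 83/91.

Information content I(x) = -log₂(p(x))
I = -log₂(83/91) = -log₂(0.9121)
I = 0.1328 bits


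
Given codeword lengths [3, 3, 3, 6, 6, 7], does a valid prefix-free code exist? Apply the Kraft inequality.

Kraft inequality: Σ 2^(-l_i) ≤ 1 for prefix-free code
Calculating: 2^(-3) + 2^(-3) + 2^(-3) + 2^(-6) + 2^(-6) + 2^(-7)
= 0.125 + 0.125 + 0.125 + 0.015625 + 0.015625 + 0.0078125
= 0.4141
Since 0.4141 ≤ 1, prefix-free code exists


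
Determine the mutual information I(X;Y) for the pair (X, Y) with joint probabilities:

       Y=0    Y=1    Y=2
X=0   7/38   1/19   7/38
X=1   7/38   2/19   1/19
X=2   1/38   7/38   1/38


H(X) = 1.5470, H(Y) = 1.5656, H(X,Y) = 2.8636
I(X;Y) = H(X) + H(Y) - H(X,Y) = 0.2490 bits


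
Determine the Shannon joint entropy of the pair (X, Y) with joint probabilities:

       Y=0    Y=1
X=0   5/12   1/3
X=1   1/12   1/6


H(X,Y) = -Σ p(x,y) log₂ p(x,y)
  p(0,0)=5/12: -0.4167 × log₂(0.4167) = 0.5263
  p(0,1)=1/3: -0.3333 × log₂(0.3333) = 0.5283
  p(1,0)=1/12: -0.0833 × log₂(0.0833) = 0.2987
  p(1,1)=1/6: -0.1667 × log₂(0.1667) = 0.4308
H(X,Y) = 1.7842 bits


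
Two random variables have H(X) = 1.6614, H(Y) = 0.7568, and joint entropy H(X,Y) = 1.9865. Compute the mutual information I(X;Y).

I(X;Y) = H(X) + H(Y) - H(X,Y)
I(X;Y) = 1.6614 + 0.7568 - 1.9865 = 0.4317 bits


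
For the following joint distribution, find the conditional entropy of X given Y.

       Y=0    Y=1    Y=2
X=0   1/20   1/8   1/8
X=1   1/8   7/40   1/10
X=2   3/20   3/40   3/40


H(X|Y) = Σ_y p(y) H(X|Y=y)
  p(Y=0) = 13/40, H(X|Y=0) = 1.4605
  p(Y=1) = 3/8, H(X|Y=1) = 1.5058
  p(Y=2) = 3/10, H(X|Y=2) = 1.5546
H(X|Y) = 0.3250×1.4605 + 0.3750×1.5058 + 0.3000×1.5546 = 1.5057 bits


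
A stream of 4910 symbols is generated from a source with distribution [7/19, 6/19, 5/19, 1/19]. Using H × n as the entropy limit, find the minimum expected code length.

Entropy H = 1.7863 bits/symbol
Minimum bits = H × n = 1.7863 × 4910
= 8770.74 bits


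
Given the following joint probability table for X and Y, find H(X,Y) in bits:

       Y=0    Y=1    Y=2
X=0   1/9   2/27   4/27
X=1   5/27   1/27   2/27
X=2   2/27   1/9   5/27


H(X,Y) = -Σ p(x,y) log₂ p(x,y)
  p(0,0)=1/9: -0.1111 × log₂(0.1111) = 0.3522
  p(0,1)=2/27: -0.0741 × log₂(0.0741) = 0.2781
  p(0,2)=4/27: -0.1481 × log₂(0.1481) = 0.4081
  p(1,0)=5/27: -0.1852 × log₂(0.1852) = 0.4505
  p(1,1)=1/27: -0.0370 × log₂(0.0370) = 0.1761
  p(1,2)=2/27: -0.0741 × log₂(0.0741) = 0.2781
  p(2,0)=2/27: -0.0741 × log₂(0.0741) = 0.2781
  p(2,1)=1/9: -0.1111 × log₂(0.1111) = 0.3522
  p(2,2)=5/27: -0.1852 × log₂(0.1852) = 0.4505
H(X,Y) = 3.0242 bits


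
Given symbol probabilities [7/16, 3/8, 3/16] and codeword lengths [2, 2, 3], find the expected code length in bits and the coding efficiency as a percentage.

Average length L = Σ p_i × l_i = 2.1875 bits
Entropy H = 1.5052 bits
Efficiency η = H/L × 100% = 68.81%


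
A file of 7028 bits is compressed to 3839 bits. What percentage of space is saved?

Space savings = (1 - Compressed/Original) × 100%
= (1 - 3839/7028) × 100%
= 45.38%


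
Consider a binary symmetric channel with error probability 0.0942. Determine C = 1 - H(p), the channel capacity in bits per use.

For BSC with error probability p:
C = 1 - H(p) where H(p) is binary entropy
H(0.0942) = -0.0942 × log₂(0.0942) - 0.9058 × log₂(0.9058)
H(p) = 0.4503
C = 1 - 0.4503 = 0.5497 bits/use


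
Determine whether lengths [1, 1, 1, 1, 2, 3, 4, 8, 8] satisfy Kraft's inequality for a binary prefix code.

Kraft inequality: Σ 2^(-l_i) ≤ 1 for prefix-free code
Calculating: 2^(-1) + 2^(-1) + 2^(-1) + 2^(-1) + 2^(-2) + 2^(-3) + 2^(-4) + 2^(-8) + 2^(-8)
= 0.5 + 0.5 + 0.5 + 0.5 + 0.25 + 0.125 + 0.0625 + 0.00390625 + 0.00390625
= 2.4453
Since 2.4453 > 1, prefix-free code does not exist


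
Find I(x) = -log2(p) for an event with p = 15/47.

Information content I(x) = -log₂(p(x))
I = -log₂(15/47) = -log₂(0.3191)
I = 1.6477 bits


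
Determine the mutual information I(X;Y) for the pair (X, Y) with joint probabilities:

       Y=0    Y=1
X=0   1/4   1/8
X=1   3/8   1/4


H(X) = 0.9544, H(Y) = 0.9544, H(X,Y) = 1.9056
I(X;Y) = H(X) + H(Y) - H(X,Y) = 0.0032 bits


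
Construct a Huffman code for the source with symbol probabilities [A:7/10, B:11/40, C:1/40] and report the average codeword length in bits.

Huffman tree construction:
Combine smallest probabilities repeatedly
Resulting codes:
  A: 1 (length 1)
  B: 01 (length 2)
  C: 00 (length 2)
Average length = Σ p(s) × length(s) = 1.3000 bits


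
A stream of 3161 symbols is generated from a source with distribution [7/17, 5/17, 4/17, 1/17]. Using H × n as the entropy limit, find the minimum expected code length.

Entropy H = 1.7780 bits/symbol
Minimum bits = H × n = 1.7780 × 3161
= 5620.21 bits


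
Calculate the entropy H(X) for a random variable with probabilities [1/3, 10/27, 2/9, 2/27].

H(X) = -Σ p(x) log₂ p(x)
  -1/3 × log₂(1/3) = 0.5283
  -10/27 × log₂(10/27) = 0.5307
  -2/9 × log₂(2/9) = 0.4822
  -2/27 × log₂(2/27) = 0.2781
H(X) = 1.8194 bits


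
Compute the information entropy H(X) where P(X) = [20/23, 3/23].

H(X) = -Σ p(x) log₂ p(x)
  -20/23 × log₂(20/23) = 0.1753
  -3/23 × log₂(3/23) = 0.3833
H(X) = 0.5586 bits


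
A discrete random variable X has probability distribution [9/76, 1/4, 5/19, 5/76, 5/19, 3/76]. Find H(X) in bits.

H(X) = -Σ p(x) log₂ p(x)
  -9/76 × log₂(9/76) = 0.3645
  -1/4 × log₂(1/4) = 0.5000
  -5/19 × log₂(5/19) = 0.5068
  -5/76 × log₂(5/76) = 0.2583
  -5/19 × log₂(5/19) = 0.5068
  -3/76 × log₂(3/76) = 0.1841
H(X) = 2.3205 bits


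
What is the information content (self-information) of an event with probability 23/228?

Information content I(x) = -log₂(p(x))
I = -log₂(23/228) = -log₂(0.1009)
I = 3.3093 bits


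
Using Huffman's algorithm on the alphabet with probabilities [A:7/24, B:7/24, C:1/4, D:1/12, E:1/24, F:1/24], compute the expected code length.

Huffman tree construction:
Combine smallest probabilities repeatedly
Resulting codes:
  A: 10 (length 2)
  B: 11 (length 2)
  C: 01 (length 2)
  D: 000 (length 3)
  E: 0010 (length 4)
  F: 0011 (length 4)
Average length = Σ p(s) × length(s) = 2.2500 bits


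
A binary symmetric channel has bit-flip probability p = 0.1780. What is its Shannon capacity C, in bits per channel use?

For BSC with error probability p:
C = 1 - H(p) where H(p) is binary entropy
H(0.1780) = -0.1780 × log₂(0.1780) - 0.8220 × log₂(0.8220)
H(p) = 0.6757
C = 1 - 0.6757 = 0.3243 bits/use


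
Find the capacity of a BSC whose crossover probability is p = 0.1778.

For BSC with error probability p:
C = 1 - H(p) where H(p) is binary entropy
H(0.1778) = -0.1778 × log₂(0.1778) - 0.8222 × log₂(0.8222)
H(p) = 0.6752
C = 1 - 0.6752 = 0.3248 bits/use


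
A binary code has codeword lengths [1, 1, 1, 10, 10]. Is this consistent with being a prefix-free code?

Kraft inequality: Σ 2^(-l_i) ≤ 1 for prefix-free code
Calculating: 2^(-1) + 2^(-1) + 2^(-1) + 2^(-10) + 2^(-10)
= 0.5 + 0.5 + 0.5 + 0.0009765625 + 0.0009765625
= 1.5020
Since 1.5020 > 1, prefix-free code does not exist


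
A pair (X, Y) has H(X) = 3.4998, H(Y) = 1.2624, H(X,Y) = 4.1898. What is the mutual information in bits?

I(X;Y) = H(X) + H(Y) - H(X,Y)
I(X;Y) = 3.4998 + 1.2624 - 4.1898 = 0.5724 bits


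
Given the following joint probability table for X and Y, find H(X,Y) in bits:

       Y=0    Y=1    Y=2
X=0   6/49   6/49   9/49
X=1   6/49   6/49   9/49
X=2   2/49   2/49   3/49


H(X,Y) = -Σ p(x,y) log₂ p(x,y)
  p(0,0)=6/49: -0.1224 × log₂(0.1224) = 0.3710
  p(0,1)=6/49: -0.1224 × log₂(0.1224) = 0.3710
  p(0,2)=9/49: -0.1837 × log₂(0.1837) = 0.4490
  p(1,0)=6/49: -0.1224 × log₂(0.1224) = 0.3710
  p(1,1)=6/49: -0.1224 × log₂(0.1224) = 0.3710
  p(1,2)=9/49: -0.1837 × log₂(0.1837) = 0.4490
  p(2,0)=2/49: -0.0408 × log₂(0.0408) = 0.1884
  p(2,1)=2/49: -0.0408 × log₂(0.0408) = 0.1884
  p(2,2)=3/49: -0.0612 × log₂(0.0612) = 0.2467
H(X,Y) = 3.0055 bits


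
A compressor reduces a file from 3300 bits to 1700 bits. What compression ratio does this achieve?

Compression ratio = Original / Compressed
= 3300 / 1700 = 1.94:1


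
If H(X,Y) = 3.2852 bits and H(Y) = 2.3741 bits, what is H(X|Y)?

Chain rule: H(X,Y) = H(X|Y) + H(Y)
H(X|Y) = H(X,Y) - H(Y) = 3.2852 - 2.3741 = 0.9111 bits


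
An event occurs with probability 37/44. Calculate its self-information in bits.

Information content I(x) = -log₂(p(x))
I = -log₂(37/44) = -log₂(0.8409)
I = 0.2500 bits


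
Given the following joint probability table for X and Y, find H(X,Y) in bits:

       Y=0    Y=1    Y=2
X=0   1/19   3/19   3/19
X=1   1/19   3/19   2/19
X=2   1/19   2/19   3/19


H(X,Y) = -Σ p(x,y) log₂ p(x,y)
  p(0,0)=1/19: -0.0526 × log₂(0.0526) = 0.2236
  p(0,1)=3/19: -0.1579 × log₂(0.1579) = 0.4205
  p(0,2)=3/19: -0.1579 × log₂(0.1579) = 0.4205
  p(1,0)=1/19: -0.0526 × log₂(0.0526) = 0.2236
  p(1,1)=3/19: -0.1579 × log₂(0.1579) = 0.4205
  p(1,2)=2/19: -0.1053 × log₂(0.1053) = 0.3419
  p(2,0)=1/19: -0.0526 × log₂(0.0526) = 0.2236
  p(2,1)=2/19: -0.1053 × log₂(0.1053) = 0.3419
  p(2,2)=3/19: -0.1579 × log₂(0.1579) = 0.4205
H(X,Y) = 3.0364 bits


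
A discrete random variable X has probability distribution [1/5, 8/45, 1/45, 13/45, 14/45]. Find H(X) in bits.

H(X) = -Σ p(x) log₂ p(x)
  -1/5 × log₂(1/5) = 0.4644
  -8/45 × log₂(8/45) = 0.4430
  -1/45 × log₂(1/45) = 0.1220
  -13/45 × log₂(13/45) = 0.5175
  -14/45 × log₂(14/45) = 0.5241
H(X) = 2.0710 bits


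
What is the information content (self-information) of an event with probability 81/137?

Information content I(x) = -log₂(p(x))
I = -log₂(81/137) = -log₂(0.5912)
I = 0.7582 bits


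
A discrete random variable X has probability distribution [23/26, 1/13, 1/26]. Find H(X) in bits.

H(X) = -Σ p(x) log₂ p(x)
  -23/26 × log₂(23/26) = 0.1565
  -1/13 × log₂(1/13) = 0.2846
  -1/26 × log₂(1/26) = 0.1808
H(X) = 0.6219 bits


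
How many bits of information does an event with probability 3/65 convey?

Information content I(x) = -log₂(p(x))
I = -log₂(3/65) = -log₂(0.0462)
I = 4.4374 bits


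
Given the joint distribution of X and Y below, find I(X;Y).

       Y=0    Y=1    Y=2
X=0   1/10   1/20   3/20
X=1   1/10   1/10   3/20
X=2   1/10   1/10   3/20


H(X) = 1.5813, H(Y) = 1.5395, H(X,Y) = 3.1087
I(X;Y) = H(X) + H(Y) - H(X,Y) = 0.0121 bits


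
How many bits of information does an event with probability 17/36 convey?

Information content I(x) = -log₂(p(x))
I = -log₂(17/36) = -log₂(0.4722)
I = 1.0825 bits


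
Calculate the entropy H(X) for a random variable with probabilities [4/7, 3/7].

H(X) = -Σ p(x) log₂ p(x)
  -4/7 × log₂(4/7) = 0.4613
  -3/7 × log₂(3/7) = 0.5239
H(X) = 0.9852 bits


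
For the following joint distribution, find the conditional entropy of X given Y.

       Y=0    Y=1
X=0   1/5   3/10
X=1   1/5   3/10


H(X|Y) = Σ_y p(y) H(X|Y=y)
  p(Y=0) = 2/5, H(X|Y=0) = 1.0000
  p(Y=1) = 3/5, H(X|Y=1) = 1.0000
H(X|Y) = 0.4000×1.0000 + 0.6000×1.0000 = 1.0000 bits


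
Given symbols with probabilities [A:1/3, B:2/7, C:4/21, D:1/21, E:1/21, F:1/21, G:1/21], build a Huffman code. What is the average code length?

Huffman tree construction:
Combine smallest probabilities repeatedly
Resulting codes:
  A: 11 (length 2)
  B: 10 (length 2)
  C: 00 (length 2)
  D: 0100 (length 4)
  E: 0101 (length 4)
  F: 0110 (length 4)
  G: 0111 (length 4)
Average length = Σ p(s) × length(s) = 2.3810 bits


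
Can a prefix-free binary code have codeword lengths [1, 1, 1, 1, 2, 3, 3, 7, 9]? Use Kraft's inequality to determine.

Kraft inequality: Σ 2^(-l_i) ≤ 1 for prefix-free code
Calculating: 2^(-1) + 2^(-1) + 2^(-1) + 2^(-1) + 2^(-2) + 2^(-3) + 2^(-3) + 2^(-7) + 2^(-9)
= 0.5 + 0.5 + 0.5 + 0.5 + 0.25 + 0.125 + 0.125 + 0.0078125 + 0.001953125
= 2.5098
Since 2.5098 > 1, prefix-free code does not exist


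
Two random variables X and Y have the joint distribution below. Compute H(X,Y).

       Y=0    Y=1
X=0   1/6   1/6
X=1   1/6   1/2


H(X,Y) = -Σ p(x,y) log₂ p(x,y)
  p(0,0)=1/6: -0.1667 × log₂(0.1667) = 0.4308
  p(0,1)=1/6: -0.1667 × log₂(0.1667) = 0.4308
  p(1,0)=1/6: -0.1667 × log₂(0.1667) = 0.4308
  p(1,1)=1/2: -0.5000 × log₂(0.5000) = 0.5000
H(X,Y) = 1.7925 bits


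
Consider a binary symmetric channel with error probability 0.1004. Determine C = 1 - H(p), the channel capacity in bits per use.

For BSC with error probability p:
C = 1 - H(p) where H(p) is binary entropy
H(0.1004) = -0.1004 × log₂(0.1004) - 0.8996 × log₂(0.8996)
H(p) = 0.4703
C = 1 - 0.4703 = 0.5297 bits/use


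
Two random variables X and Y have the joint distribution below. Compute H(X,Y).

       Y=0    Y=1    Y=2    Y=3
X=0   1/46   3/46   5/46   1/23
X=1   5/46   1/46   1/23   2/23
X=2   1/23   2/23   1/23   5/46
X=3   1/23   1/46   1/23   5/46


H(X,Y) = -Σ p(x,y) log₂ p(x,y)
  p(0,0)=1/46: -0.0217 × log₂(0.0217) = 0.1201
  p(0,1)=3/46: -0.0652 × log₂(0.0652) = 0.2569
  p(0,2)=5/46: -0.1087 × log₂(0.1087) = 0.3480
  p(0,3)=1/23: -0.0435 × log₂(0.0435) = 0.1967
  p(1,0)=5/46: -0.1087 × log₂(0.1087) = 0.3480
  p(1,1)=1/46: -0.0217 × log₂(0.0217) = 0.1201
  p(1,2)=1/23: -0.0435 × log₂(0.0435) = 0.1967
  p(1,3)=2/23: -0.0870 × log₂(0.0870) = 0.3064
  p(2,0)=1/23: -0.0435 × log₂(0.0435) = 0.1967
  p(2,1)=2/23: -0.0870 × log₂(0.0870) = 0.3064
  p(2,2)=1/23: -0.0435 × log₂(0.0435) = 0.1967
  p(2,3)=5/46: -0.1087 × log₂(0.1087) = 0.3480
  p(3,0)=1/23: -0.0435 × log₂(0.0435) = 0.1967
  p(3,1)=1/46: -0.0217 × log₂(0.0217) = 0.1201
  p(3,2)=1/23: -0.0435 × log₂(0.0435) = 0.1967
  p(3,3)=5/46: -0.1087 × log₂(0.1087) = 0.3480
H(X,Y) = 3.8020 bits


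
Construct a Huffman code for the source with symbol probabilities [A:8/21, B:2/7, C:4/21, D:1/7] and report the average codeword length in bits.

Huffman tree construction:
Combine smallest probabilities repeatedly
Resulting codes:
  A: 0 (length 1)
  B: 10 (length 2)
  C: 111 (length 3)
  D: 110 (length 3)
Average length = Σ p(s) × length(s) = 1.9524 bits


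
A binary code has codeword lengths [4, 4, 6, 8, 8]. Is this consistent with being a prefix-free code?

Kraft inequality: Σ 2^(-l_i) ≤ 1 for prefix-free code
Calculating: 2^(-4) + 2^(-4) + 2^(-6) + 2^(-8) + 2^(-8)
= 0.0625 + 0.0625 + 0.015625 + 0.00390625 + 0.00390625
= 0.1484
Since 0.1484 ≤ 1, prefix-free code exists


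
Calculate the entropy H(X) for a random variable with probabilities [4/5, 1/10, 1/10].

H(X) = -Σ p(x) log₂ p(x)
  -4/5 × log₂(4/5) = 0.2575
  -1/10 × log₂(1/10) = 0.3322
  -1/10 × log₂(1/10) = 0.3322
H(X) = 0.9219 bits


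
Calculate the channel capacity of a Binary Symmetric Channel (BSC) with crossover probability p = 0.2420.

For BSC with error probability p:
C = 1 - H(p) where H(p) is binary entropy
H(0.2420) = -0.2420 × log₂(0.2420) - 0.7580 × log₂(0.7580)
H(p) = 0.7984
C = 1 - 0.7984 = 0.2016 bits/use


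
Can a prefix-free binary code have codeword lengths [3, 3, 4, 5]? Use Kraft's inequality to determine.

Kraft inequality: Σ 2^(-l_i) ≤ 1 for prefix-free code
Calculating: 2^(-3) + 2^(-3) + 2^(-4) + 2^(-5)
= 0.125 + 0.125 + 0.0625 + 0.03125
= 0.3438
Since 0.3438 ≤ 1, prefix-free code exists


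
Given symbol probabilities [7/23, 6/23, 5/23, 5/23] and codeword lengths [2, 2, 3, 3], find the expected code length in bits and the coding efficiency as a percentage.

Average length L = Σ p_i × l_i = 2.4348 bits
Entropy H = 1.9853 bits
Efficiency η = H/L × 100% = 81.54%


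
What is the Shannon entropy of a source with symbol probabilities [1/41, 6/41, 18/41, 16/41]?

H(X) = -Σ p(x) log₂ p(x)
  -1/41 × log₂(1/41) = 0.1307
  -6/41 × log₂(6/41) = 0.4057
  -18/41 × log₂(18/41) = 0.5214
  -16/41 × log₂(16/41) = 0.5298
H(X) = 1.5876 bits


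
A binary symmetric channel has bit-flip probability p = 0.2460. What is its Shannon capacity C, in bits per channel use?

For BSC with error probability p:
C = 1 - H(p) where H(p) is binary entropy
H(0.2460) = -0.2460 × log₂(0.2460) - 0.7540 × log₂(0.7540)
H(p) = 0.8049
C = 1 - 0.8049 = 0.1951 bits/use


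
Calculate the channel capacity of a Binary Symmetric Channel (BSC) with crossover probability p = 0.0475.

For BSC with error probability p:
C = 1 - H(p) where H(p) is binary entropy
H(0.0475) = -0.0475 × log₂(0.0475) - 0.9525 × log₂(0.9525)
H(p) = 0.2757
C = 1 - 0.2757 = 0.7243 bits/use


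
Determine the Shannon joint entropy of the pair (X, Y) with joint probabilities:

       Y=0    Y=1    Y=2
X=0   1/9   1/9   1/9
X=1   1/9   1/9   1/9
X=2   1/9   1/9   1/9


H(X,Y) = -Σ p(x,y) log₂ p(x,y)
  p(0,0)=1/9: -0.1111 × log₂(0.1111) = 0.3522
  p(0,1)=1/9: -0.1111 × log₂(0.1111) = 0.3522
  p(0,2)=1/9: -0.1111 × log₂(0.1111) = 0.3522
  p(1,0)=1/9: -0.1111 × log₂(0.1111) = 0.3522
  p(1,1)=1/9: -0.1111 × log₂(0.1111) = 0.3522
  p(1,2)=1/9: -0.1111 × log₂(0.1111) = 0.3522
  p(2,0)=1/9: -0.1111 × log₂(0.1111) = 0.3522
  p(2,1)=1/9: -0.1111 × log₂(0.1111) = 0.3522
  p(2,2)=1/9: -0.1111 × log₂(0.1111) = 0.3522
H(X,Y) = 3.1699 bits


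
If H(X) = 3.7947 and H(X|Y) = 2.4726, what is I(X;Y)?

I(X;Y) = H(X) - H(X|Y)
I(X;Y) = 3.7947 - 2.4726 = 1.3221 bits


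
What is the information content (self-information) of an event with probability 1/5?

Information content I(x) = -log₂(p(x))
I = -log₂(1/5) = -log₂(0.2000)
I = 2.3219 bits


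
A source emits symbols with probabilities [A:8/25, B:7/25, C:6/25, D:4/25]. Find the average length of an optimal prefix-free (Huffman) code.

Huffman tree construction:
Combine smallest probabilities repeatedly
Resulting codes:
  A: 11 (length 2)
  B: 10 (length 2)
  C: 01 (length 2)
  D: 00 (length 2)
Average length = Σ p(s) × length(s) = 2.0000 bits


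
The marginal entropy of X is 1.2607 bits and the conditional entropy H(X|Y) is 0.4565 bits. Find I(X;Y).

I(X;Y) = H(X) - H(X|Y)
I(X;Y) = 1.2607 - 0.4565 = 0.8042 bits


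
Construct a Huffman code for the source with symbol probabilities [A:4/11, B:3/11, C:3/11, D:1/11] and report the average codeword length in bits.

Huffman tree construction:
Combine smallest probabilities repeatedly
Resulting codes:
  A: 11 (length 2)
  B: 01 (length 2)
  C: 10 (length 2)
  D: 00 (length 2)
Average length = Σ p(s) × length(s) = 2.0000 bits


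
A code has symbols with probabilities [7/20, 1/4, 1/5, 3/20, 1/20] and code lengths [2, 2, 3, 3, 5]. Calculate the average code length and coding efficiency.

Average length L = Σ p_i × l_i = 2.5000 bits
Entropy H = 2.1211 bits
Efficiency η = H/L × 100% = 84.85%


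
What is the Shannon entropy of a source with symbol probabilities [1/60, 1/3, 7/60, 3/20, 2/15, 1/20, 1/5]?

H(X) = -Σ p(x) log₂ p(x)
  -1/60 × log₂(1/60) = 0.0984
  -1/3 × log₂(1/3) = 0.5283
  -7/60 × log₂(7/60) = 0.3616
  -3/20 × log₂(3/20) = 0.4105
  -2/15 × log₂(2/15) = 0.3876
  -1/20 × log₂(1/20) = 0.2161
  -1/5 × log₂(1/5) = 0.4644
H(X) = 2.4670 bits


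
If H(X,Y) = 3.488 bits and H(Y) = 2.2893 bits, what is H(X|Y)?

Chain rule: H(X,Y) = H(X|Y) + H(Y)
H(X|Y) = H(X,Y) - H(Y) = 3.488 - 2.2893 = 1.1987 bits


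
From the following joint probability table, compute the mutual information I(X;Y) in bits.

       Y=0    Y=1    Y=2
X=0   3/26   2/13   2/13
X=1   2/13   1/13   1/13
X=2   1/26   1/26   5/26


H(X) = 1.5579, H(Y) = 1.5579, H(X,Y) = 2.9941
I(X;Y) = H(X) + H(Y) - H(X,Y) = 0.1217 bits


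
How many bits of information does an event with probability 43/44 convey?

Information content I(x) = -log₂(p(x))
I = -log₂(43/44) = -log₂(0.9773)
I = 0.0332 bits


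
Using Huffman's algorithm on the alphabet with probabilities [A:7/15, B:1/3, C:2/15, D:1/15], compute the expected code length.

Huffman tree construction:
Combine smallest probabilities repeatedly
Resulting codes:
  A: 0 (length 1)
  B: 11 (length 2)
  C: 101 (length 3)
  D: 100 (length 3)
Average length = Σ p(s) × length(s) = 1.7333 bits


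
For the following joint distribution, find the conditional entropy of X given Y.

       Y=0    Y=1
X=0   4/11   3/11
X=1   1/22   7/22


H(X|Y) = Σ_y p(y) H(X|Y=y)
  p(Y=0) = 9/22, H(X|Y=0) = 0.5033
  p(Y=1) = 13/22, H(X|Y=1) = 0.9957
H(X|Y) = 0.4091×0.5033 + 0.5909×0.9957 = 0.7943 bits


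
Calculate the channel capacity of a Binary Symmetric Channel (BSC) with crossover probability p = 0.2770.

For BSC with error probability p:
C = 1 - H(p) where H(p) is binary entropy
H(0.2770) = -0.2770 × log₂(0.2770) - 0.7230 × log₂(0.7230)
H(p) = 0.8513
C = 1 - 0.8513 = 0.1487 bits/use


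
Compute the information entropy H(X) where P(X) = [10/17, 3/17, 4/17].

H(X) = -Σ p(x) log₂ p(x)
  -10/17 × log₂(10/17) = 0.4503
  -3/17 × log₂(3/17) = 0.4416
  -4/17 × log₂(4/17) = 0.4912
H(X) = 1.3831 bits


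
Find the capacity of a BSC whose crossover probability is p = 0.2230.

For BSC with error probability p:
C = 1 - H(p) where H(p) is binary entropy
H(0.2230) = -0.2230 × log₂(0.2230) - 0.7770 × log₂(0.7770)
H(p) = 0.7656
C = 1 - 0.7656 = 0.2344 bits/use


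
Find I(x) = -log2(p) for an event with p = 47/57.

Information content I(x) = -log₂(p(x))
I = -log₂(47/57) = -log₂(0.8246)
I = 0.2783 bits


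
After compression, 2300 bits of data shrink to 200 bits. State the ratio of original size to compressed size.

Compression ratio = Original / Compressed
= 2300 / 200 = 11.50:1


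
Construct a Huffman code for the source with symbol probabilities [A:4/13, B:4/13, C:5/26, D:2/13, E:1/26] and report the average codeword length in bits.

Huffman tree construction:
Combine smallest probabilities repeatedly
Resulting codes:
  A: 10 (length 2)
  B: 11 (length 2)
  C: 00 (length 2)
  D: 011 (length 3)
  E: 010 (length 3)
Average length = Σ p(s) × length(s) = 2.1923 bits
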